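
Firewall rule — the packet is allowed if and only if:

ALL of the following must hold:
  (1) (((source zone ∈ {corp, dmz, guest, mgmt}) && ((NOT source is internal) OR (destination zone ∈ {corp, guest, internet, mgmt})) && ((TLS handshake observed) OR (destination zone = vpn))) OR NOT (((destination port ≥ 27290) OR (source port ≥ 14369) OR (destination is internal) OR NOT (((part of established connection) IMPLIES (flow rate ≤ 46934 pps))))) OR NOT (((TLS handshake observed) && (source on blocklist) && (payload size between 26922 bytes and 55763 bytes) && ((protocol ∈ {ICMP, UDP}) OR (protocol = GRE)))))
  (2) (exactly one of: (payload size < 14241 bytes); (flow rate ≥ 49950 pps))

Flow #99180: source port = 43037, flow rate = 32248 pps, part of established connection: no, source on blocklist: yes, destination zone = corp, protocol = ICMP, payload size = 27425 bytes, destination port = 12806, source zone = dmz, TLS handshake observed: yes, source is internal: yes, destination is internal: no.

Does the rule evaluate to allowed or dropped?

Atomic conditions:
  source zone ∈ {corp, dmz, guest, mgmt}: dmz is in the set → true
  NOT source is internal: yes → false
  destination zone ∈ {corp, guest, internet, mgmt}: corp is in the set → true
  TLS handshake observed: yes → true
  destination zone = vpn: corp == vpn is false
  destination port ≥ 27290: 12806 ≥ 27290 is false
  source port ≥ 14369: 43037 ≥ 14369 is true
  destination is internal: no → false
  part of established connection: no → false
  flow rate ≤ 46934 pps: 32248 ≤ 46934 is true
  source on blocklist: yes → true
  payload size between 26922 bytes and 55763 bytes: 27425 in [26922, 55763] is true
  protocol ∈ {ICMP, UDP}: ICMP is in the set → true
  protocol = GRE: ICMP == GRE is false
  payload size < 14241 bytes: 27425 < 14241 is false
  flow rate ≥ 49950 pps: 32248 ≥ 49950 is false
Combine:
[1.1.2] false OR true = true
[1.1.3] true OR false = true
[1.1] true AND true AND true = true
[1.2.1.4.1] false → true (antecedent false ⇒ implication holds) = true
[1.2.1.4] NOT true = false
[1.2.1] false OR true OR false OR false = true
[1.2] NOT true = false
[1.3.1.4] true OR false = true
[1.3.1] true AND true AND true AND true = true
[1.3] NOT true = false
[1] true OR false OR false = true
[2] exactly-one(false, false) = false
[root] true AND false = false
Overall: false → dropped

Dropped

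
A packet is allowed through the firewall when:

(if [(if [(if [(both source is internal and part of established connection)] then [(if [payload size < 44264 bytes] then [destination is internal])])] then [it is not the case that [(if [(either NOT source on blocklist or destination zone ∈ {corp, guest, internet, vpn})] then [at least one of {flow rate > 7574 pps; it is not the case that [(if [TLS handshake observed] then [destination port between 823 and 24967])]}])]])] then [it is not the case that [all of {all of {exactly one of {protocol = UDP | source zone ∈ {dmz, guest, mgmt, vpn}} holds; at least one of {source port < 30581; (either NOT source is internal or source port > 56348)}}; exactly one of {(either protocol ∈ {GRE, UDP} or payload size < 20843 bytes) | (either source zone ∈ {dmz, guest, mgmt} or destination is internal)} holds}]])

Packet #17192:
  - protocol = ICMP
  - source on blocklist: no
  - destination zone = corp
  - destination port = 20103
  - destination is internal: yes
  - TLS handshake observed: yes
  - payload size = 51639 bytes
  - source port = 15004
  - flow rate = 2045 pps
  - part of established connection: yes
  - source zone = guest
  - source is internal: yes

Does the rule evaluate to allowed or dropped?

Dropped

Atomic conditions:
  source is internal: yes → true
  part of established connection: yes → true
  payload size < 44264 bytes: 51639 < 44264 is false
  destination is internal: yes → true
  NOT source on blocklist: no → true
  destination zone ∈ {corp, guest, internet, vpn}: corp is in the set → true
  flow rate > 7574 pps: 2045 > 7574 is false
  TLS handshake observed: yes → true
  destination port between 823 and 24967: 20103 in [823, 24967] is true
  protocol = UDP: ICMP == UDP is false
  source zone ∈ {dmz, guest, mgmt, vpn}: guest is in the set → true
  source port < 30581: 15004 < 30581 is true
  NOT source is internal: yes → false
  source port > 56348: 15004 > 56348 is false
  protocol ∈ {GRE, UDP}: ICMP is not in the set → false
  payload size < 20843 bytes: 51639 < 20843 is false
  source zone ∈ {dmz, guest, mgmt}: guest is in the set → true
Combine:
[1.1.1] true AND true = true
[1.1.2] false → true (antecedent false ⇒ implication holds) = true
[1.1] true → true = true
[1.2.1.1] true OR true = true
[1.2.1.2.2.1] true → true = true
[1.2.1.2.2] NOT true = false
[1.2.1.2] false OR false = false
[1.2.1] true → false = false
[1.2] NOT false = true
[1] true → true = true
[2.1.1.1] exactly-one(false, true) = true
[2.1.1.2.2] false OR false = false
[2.1.1.2] true OR false = true
[2.1.1] true AND true = true
[2.1.2.1] false OR false = false
[2.1.2.2] true OR true = true
[2.1.2] exactly-one(false, true) = true
[2.1] true AND true = true
[2] NOT true = false
[root] true → false = false
Overall: false → dropped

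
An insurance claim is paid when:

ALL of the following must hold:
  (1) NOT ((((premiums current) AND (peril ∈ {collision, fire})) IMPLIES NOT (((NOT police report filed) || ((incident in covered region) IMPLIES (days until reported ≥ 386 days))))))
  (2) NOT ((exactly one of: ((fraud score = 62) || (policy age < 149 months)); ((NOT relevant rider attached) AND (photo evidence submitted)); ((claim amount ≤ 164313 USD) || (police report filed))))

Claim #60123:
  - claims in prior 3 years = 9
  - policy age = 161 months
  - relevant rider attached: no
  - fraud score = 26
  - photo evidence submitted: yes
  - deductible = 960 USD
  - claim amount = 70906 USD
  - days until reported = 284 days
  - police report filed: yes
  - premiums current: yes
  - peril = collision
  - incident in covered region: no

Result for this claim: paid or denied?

Paid

Atomic conditions:
  premiums current: yes → true
  peril ∈ {collision, fire}: collision is in the set → true
  NOT police report filed: yes → false
  incident in covered region: no → false
  days until reported ≥ 386 days: 284 ≥ 386 is false
  fraud score = 62: 26 == 62 is false
  policy age < 149 months: 161 < 149 is false
  NOT relevant rider attached: no → true
  photo evidence submitted: yes → true
  claim amount ≤ 164313 USD: 70906 ≤ 164313 is true
  police report filed: yes → true
Combine:
[1.1.1] true AND true = true
[1.1.2.1.2] false → false (antecedent false ⇒ implication holds) = true
[1.1.2.1] false OR true = true
[1.1.2] NOT true = false
[1.1] true → false = false
[1] NOT false = true
[2.1.1] false OR false = false
[2.1.2] true AND true = true
[2.1.3] true OR true = true
[2.1] exactly-one(false, true, true) = false
[2] NOT false = true
[root] true AND true = true
Overall: true → paid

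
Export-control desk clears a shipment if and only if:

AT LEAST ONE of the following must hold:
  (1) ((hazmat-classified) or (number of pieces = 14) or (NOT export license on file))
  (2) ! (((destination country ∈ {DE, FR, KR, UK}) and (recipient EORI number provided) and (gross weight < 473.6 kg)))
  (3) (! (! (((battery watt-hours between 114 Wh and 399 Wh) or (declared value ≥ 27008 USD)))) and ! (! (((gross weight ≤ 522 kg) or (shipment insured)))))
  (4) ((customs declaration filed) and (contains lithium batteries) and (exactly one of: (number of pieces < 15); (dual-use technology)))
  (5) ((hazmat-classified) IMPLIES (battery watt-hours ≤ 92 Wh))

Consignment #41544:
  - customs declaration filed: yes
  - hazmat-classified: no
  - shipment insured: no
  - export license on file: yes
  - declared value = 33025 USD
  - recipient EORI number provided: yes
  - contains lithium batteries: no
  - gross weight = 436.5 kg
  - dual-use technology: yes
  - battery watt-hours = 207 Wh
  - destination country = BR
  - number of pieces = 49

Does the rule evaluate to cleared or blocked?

Cleared

Atomic conditions:
  hazmat-classified: no → false
  number of pieces = 14: 49 == 14 is false
  NOT export license on file: yes → false
  destination country ∈ {DE, FR, KR, UK}: BR is not in the set → false
  recipient EORI number provided: yes → true
  gross weight < 473.6 kg: 436.5 < 473.6 is true
  battery watt-hours between 114 Wh and 399 Wh: 207 in [114, 399] is true
  declared value ≥ 27008 USD: 33025 ≥ 27008 is true
  gross weight ≤ 522 kg: 436.5 ≤ 522 is true
  shipment insured: no → false
  customs declaration filed: yes → true
  contains lithium batteries: no → false
  number of pieces < 15: 49 < 15 is false
  dual-use technology: yes → true
  battery watt-hours ≤ 92 Wh: 207 ≤ 92 is false
Combine:
[1] false OR false OR false = false
[2.1] false AND true AND true = false
[2] NOT false = true
[3.1.1.1] true OR true = true
[3.1.1] NOT true = false
[3.1] NOT false = true
[3.2.1.1] true OR false = true
[3.2.1] NOT true = false
[3.2] NOT false = true
[3] true AND true = true
[4.3] exactly-one(false, true) = true
[4] true AND false AND true = false
[5] false → false (antecedent false ⇒ implication holds) = true
[root] false OR true OR true OR false OR true = true
Overall: true → cleared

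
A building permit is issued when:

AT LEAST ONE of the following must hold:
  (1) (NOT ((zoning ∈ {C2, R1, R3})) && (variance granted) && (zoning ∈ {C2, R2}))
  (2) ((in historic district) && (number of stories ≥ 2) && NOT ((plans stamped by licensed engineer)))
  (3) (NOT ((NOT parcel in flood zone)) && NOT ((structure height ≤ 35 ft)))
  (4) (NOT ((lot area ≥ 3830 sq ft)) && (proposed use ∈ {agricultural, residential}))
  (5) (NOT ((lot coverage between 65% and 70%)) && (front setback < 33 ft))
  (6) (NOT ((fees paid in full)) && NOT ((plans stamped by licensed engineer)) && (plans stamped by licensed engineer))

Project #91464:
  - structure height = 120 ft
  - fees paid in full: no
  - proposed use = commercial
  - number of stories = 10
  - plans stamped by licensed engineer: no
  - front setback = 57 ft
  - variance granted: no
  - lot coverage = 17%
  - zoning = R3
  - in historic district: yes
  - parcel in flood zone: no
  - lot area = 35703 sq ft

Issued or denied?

Issued

Atomic conditions:
  zoning ∈ {C2, R1, R3}: R3 is in the set → true
  variance granted: no → false
  zoning ∈ {C2, R2}: R3 is not in the set → false
  in historic district: yes → true
  number of stories ≥ 2: 10 ≥ 2 is true
  plans stamped by licensed engineer: no → false
  NOT parcel in flood zone: no → true
  structure height ≤ 35 ft: 120 ≤ 35 is false
  lot area ≥ 3830 sq ft: 35703 ≥ 3830 is true
  proposed use ∈ {agricultural, residential}: commercial is not in the set → false
  lot coverage between 65% and 70%: 17 in [65, 70] is false
  front setback < 33 ft: 57 < 33 is false
  fees paid in full: no → false
Combine:
[1.1] NOT true = false
[1] false AND false AND false = false
[2.3] NOT false = true
[2] true AND true AND true = true
[3.1] NOT true = false
[3.2] NOT false = true
[3] false AND true = false
[4.1] NOT true = false
[4] false AND false = false
[5.1] NOT false = true
[5] true AND false = false
[6.1] NOT false = true
[6.2] NOT false = true
[6] true AND true AND false = false
[root] false OR true OR false OR false OR false OR false = true
Overall: true → issued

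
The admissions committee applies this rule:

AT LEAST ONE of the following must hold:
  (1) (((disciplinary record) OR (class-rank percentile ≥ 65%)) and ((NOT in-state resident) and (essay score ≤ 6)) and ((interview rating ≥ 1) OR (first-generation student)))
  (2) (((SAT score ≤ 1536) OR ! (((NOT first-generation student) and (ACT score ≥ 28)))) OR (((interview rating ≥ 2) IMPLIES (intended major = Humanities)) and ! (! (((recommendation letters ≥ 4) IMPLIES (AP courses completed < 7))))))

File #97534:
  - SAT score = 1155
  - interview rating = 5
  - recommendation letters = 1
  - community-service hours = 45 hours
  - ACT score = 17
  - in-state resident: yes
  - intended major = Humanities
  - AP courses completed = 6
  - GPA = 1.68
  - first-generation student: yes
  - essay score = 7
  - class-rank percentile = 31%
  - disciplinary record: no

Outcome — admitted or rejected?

Atomic conditions:
  disciplinary record: no → false
  class-rank percentile ≥ 65%: 31 ≥ 65 is false
  NOT in-state resident: yes → false
  essay score ≤ 6: 7 ≤ 6 is false
  interview rating ≥ 1: 5 ≥ 1 is true
  first-generation student: yes → true
  SAT score ≤ 1536: 1155 ≤ 1536 is true
  NOT first-generation student: yes → false
  ACT score ≥ 28: 17 ≥ 28 is false
  interview rating ≥ 2: 5 ≥ 2 is true
  intended major = Humanities: Humanities == Humanities is true
  recommendation letters ≥ 4: 1 ≥ 4 is false
  AP courses completed < 7: 6 < 7 is true
Combine:
[1.1] false OR false = false
[1.2] false AND false = false
[1.3] true OR true = true
[1] false AND false AND true = false
[2.1.2.1] false AND false = false
[2.1.2] NOT false = true
[2.1] true OR true = true
[2.2.1] true → true = true
[2.2.2.1.1] false → true (antecedent false ⇒ implication holds) = true
[2.2.2.1] NOT true = false
[2.2.2] NOT false = true
[2.2] true AND true = true
[2] true OR true = true
[root] false OR true = true
Overall: true → admitted

Admitted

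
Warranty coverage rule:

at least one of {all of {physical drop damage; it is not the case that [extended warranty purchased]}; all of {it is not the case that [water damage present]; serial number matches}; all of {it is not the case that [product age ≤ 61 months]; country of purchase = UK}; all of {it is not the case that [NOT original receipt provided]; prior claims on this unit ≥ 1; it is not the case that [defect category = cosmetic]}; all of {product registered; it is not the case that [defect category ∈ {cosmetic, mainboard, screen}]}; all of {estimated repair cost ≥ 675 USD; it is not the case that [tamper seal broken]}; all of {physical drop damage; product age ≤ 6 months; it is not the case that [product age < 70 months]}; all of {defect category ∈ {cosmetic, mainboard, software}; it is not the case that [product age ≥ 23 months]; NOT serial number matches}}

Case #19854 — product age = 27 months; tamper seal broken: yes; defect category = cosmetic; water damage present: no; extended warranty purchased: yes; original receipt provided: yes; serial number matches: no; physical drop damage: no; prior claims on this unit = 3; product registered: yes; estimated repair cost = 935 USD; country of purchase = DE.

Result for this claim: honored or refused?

Atomic conditions:
  physical drop damage: no → false
  extended warranty purchased: yes → true
  water damage present: no → false
  serial number matches: no → false
  product age ≤ 61 months: 27 ≤ 61 is true
  country of purchase = UK: DE == UK is false
  NOT original receipt provided: yes → false
  prior claims on this unit ≥ 1: 3 ≥ 1 is true
  defect category = cosmetic: cosmetic == cosmetic is true
  product registered: yes → true
  defect category ∈ {cosmetic, mainboard, screen}: cosmetic is in the set → true
  estimated repair cost ≥ 675 USD: 935 ≥ 675 is true
  tamper seal broken: yes → true
  product age ≤ 6 months: 27 ≤ 6 is false
  product age < 70 months: 27 < 70 is true
  defect category ∈ {cosmetic, mainboard, software}: cosmetic is in the set → true
  product age ≥ 23 months: 27 ≥ 23 is true
  NOT serial number matches: no → true
Combine:
[1.2] NOT true = false
[1] false AND false = false
[2.1] NOT false = true
[2] true AND false = false
[3.1] NOT true = false
[3] false AND false = false
[4.1] NOT false = true
[4.3] NOT true = false
[4] true AND true AND false = false
[5.2] NOT true = false
[5] true AND false = false
[6.2] NOT true = false
[6] true AND false = false
[7.3] NOT true = false
[7] false AND false AND false = false
[8.2] NOT true = false
[8] true AND false AND true = false
[root] false OR false OR false OR false OR false OR false OR false OR false = false
Overall: false → refused

Refused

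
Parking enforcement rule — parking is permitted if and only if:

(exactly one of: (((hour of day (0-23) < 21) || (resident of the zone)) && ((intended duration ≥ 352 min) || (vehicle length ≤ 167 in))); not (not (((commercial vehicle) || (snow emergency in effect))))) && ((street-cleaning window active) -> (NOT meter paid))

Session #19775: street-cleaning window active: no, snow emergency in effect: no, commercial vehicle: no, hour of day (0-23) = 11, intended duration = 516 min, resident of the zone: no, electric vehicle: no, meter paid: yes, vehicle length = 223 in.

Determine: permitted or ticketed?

Atomic conditions:
  hour of day (0-23) < 21: 11 < 21 is true
  resident of the zone: no → false
  intended duration ≥ 352 min: 516 ≥ 352 is true
  vehicle length ≤ 167 in: 223 ≤ 167 is false
  commercial vehicle: no → false
  snow emergency in effect: no → false
  street-cleaning window active: no → false
  NOT meter paid: yes → false
Combine:
[1.1.1] true OR false = true
[1.1.2] true OR false = true
[1.1] true AND true = true
[1.2.1.1] false OR false = false
[1.2.1] NOT false = true
[1.2] NOT true = false
[1] exactly-one(true, false) = true
[2] false → false (antecedent false ⇒ implication holds) = true
[root] true AND true = true
Overall: true → permitted

Permitted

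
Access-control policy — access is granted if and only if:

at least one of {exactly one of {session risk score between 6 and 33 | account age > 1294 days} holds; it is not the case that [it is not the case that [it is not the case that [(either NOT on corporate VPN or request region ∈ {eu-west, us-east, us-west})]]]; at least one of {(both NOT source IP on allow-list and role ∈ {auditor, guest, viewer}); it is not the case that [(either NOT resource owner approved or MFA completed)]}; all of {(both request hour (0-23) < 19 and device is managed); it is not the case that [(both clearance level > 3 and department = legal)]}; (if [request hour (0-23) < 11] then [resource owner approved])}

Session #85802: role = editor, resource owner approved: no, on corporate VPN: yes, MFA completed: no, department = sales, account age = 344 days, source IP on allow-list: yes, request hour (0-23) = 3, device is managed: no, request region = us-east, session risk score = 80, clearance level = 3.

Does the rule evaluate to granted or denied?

Atomic conditions:
  session risk score between 6 and 33: 80 in [6, 33] is false
  account age > 1294 days: 344 > 1294 is false
  NOT on corporate VPN: yes → false
  request region ∈ {eu-west, us-east, us-west}: us-east is in the set → true
  NOT source IP on allow-list: yes → false
  role ∈ {auditor, guest, viewer}: editor is not in the set → false
  NOT resource owner approved: no → true
  MFA completed: no → false
  request hour (0-23) < 19: 3 < 19 is true
  device is managed: no → false
  clearance level > 3: 3 > 3 is false
  department = legal: sales == legal is false
  request hour (0-23) < 11: 3 < 11 is true
  resource owner approved: no → false
Combine:
[1] exactly-one(false, false) = false
[2.1.1.1] false OR true = true
[2.1.1] NOT true = false
[2.1] NOT false = true
[2] NOT true = false
[3.1] false AND false = false
[3.2.1] true OR false = true
[3.2] NOT true = false
[3] false OR false = false
[4.1] true AND false = false
[4.2.1] false AND false = false
[4.2] NOT false = true
[4] false AND true = false
[5] true → false = false
[root] false OR false OR false OR false OR false = false
Overall: false → denied

Denied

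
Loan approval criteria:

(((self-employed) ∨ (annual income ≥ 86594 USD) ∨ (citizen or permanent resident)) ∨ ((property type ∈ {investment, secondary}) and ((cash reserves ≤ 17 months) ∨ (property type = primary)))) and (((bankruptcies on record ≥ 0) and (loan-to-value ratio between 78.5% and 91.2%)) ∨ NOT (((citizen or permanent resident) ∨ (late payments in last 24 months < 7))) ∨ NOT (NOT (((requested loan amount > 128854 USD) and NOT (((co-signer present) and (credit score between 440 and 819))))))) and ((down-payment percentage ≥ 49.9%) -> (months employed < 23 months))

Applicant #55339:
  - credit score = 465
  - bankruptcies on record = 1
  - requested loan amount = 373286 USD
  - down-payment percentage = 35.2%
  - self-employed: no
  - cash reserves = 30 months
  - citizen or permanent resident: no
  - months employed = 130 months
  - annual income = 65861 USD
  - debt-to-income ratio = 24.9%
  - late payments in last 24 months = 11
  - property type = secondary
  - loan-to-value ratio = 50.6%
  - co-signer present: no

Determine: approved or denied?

Atomic conditions:
  self-employed: no → false
  annual income ≥ 86594 USD: 65861 ≥ 86594 is false
  citizen or permanent resident: no → false
  property type ∈ {investment, secondary}: secondary is in the set → true
  cash reserves ≤ 17 months: 30 ≤ 17 is false
  property type = primary: secondary == primary is false
  bankruptcies on record ≥ 0: 1 ≥ 0 is true
  loan-to-value ratio between 78.5% and 91.2%: 50.6 in [78.5, 91.2] is false
  late payments in last 24 months < 7: 11 < 7 is false
  requested loan amount > 128854 USD: 373286 > 128854 is true
  co-signer present: no → false
  credit score between 440 and 819: 465 in [440, 819] is true
  down-payment percentage ≥ 49.9%: 35.2 ≥ 49.9 is false
  months employed < 23 months: 130 < 23 is false
Combine:
[1.1] false OR false OR false = false
[1.2.2] false OR false = false
[1.2] true AND false = false
[1] false OR false = false
[2.1] true AND false = false
[2.2.1] false OR false = false
[2.2] NOT false = true
[2.3.1.1.2.1] false AND true = false
[2.3.1.1.2] NOT false = true
[2.3.1.1] true AND true = true
[2.3.1] NOT true = false
[2.3] NOT false = true
[2] false OR true OR true = true
[3] false → false (antecedent false ⇒ implication holds) = true
[root] false AND true AND true = false
Overall: false → denied

Denied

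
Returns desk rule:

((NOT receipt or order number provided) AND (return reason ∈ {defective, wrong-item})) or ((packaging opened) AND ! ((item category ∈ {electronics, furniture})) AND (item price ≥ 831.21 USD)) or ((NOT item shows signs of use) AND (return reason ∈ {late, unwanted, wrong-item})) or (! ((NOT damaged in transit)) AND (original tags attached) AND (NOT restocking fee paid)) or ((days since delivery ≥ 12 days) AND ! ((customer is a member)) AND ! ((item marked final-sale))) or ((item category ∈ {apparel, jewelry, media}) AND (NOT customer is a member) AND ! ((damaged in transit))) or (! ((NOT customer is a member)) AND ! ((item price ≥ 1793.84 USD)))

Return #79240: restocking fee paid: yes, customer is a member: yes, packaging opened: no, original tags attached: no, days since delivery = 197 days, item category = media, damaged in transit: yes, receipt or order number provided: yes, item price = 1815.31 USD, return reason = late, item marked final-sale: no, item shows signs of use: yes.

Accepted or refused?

Refused

Atomic conditions:
  NOT receipt or order number provided: yes → false
  return reason ∈ {defective, wrong-item}: late is not in the set → false
  packaging opened: no → false
  item category ∈ {electronics, furniture}: media is not in the set → false
  item price ≥ 831.21 USD: 1815.31 ≥ 831.21 is true
  NOT item shows signs of use: yes → false
  return reason ∈ {late, unwanted, wrong-item}: late is in the set → true
  NOT damaged in transit: yes → false
  original tags attached: no → false
  NOT restocking fee paid: yes → false
  days since delivery ≥ 12 days: 197 ≥ 12 is true
  customer is a member: yes → true
  item marked final-sale: no → false
  item category ∈ {apparel, jewelry, media}: media is in the set → true
  NOT customer is a member: yes → false
  damaged in transit: yes → true
  item price ≥ 1793.84 USD: 1815.31 ≥ 1793.84 is true
Combine:
[1] false AND false = false
[2.2] NOT false = true
[2] false AND true AND true = false
[3] false AND true = false
[4.1] NOT false = true
[4] true AND false AND false = false
[5.2] NOT true = false
[5.3] NOT false = true
[5] true AND false AND true = false
[6.3] NOT true = false
[6] true AND false AND false = false
[7.1] NOT false = true
[7.2] NOT true = false
[7] true AND false = false
[root] false OR false OR false OR false OR false OR false OR false = false
Overall: false → refused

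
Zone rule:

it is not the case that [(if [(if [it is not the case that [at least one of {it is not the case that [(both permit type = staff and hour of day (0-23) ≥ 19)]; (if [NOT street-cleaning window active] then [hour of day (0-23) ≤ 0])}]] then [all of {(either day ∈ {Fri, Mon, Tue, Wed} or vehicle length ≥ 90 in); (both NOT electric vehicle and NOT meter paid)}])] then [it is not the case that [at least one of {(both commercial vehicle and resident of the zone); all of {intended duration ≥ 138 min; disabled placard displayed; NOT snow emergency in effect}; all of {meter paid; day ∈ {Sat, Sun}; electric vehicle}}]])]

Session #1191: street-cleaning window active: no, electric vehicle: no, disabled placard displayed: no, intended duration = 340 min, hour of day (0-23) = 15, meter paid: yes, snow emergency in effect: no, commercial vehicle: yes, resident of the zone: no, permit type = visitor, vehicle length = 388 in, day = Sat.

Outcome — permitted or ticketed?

Ticketed

Atomic conditions:
  permit type = staff: visitor == staff is false
  hour of day (0-23) ≥ 19: 15 ≥ 19 is false
  NOT street-cleaning window active: no → true
  hour of day (0-23) ≤ 0: 15 ≤ 0 is false
  day ∈ {Fri, Mon, Tue, Wed}: Sat is not in the set → false
  vehicle length ≥ 90 in: 388 ≥ 90 is true
  NOT electric vehicle: no → true
  NOT meter paid: yes → false
  commercial vehicle: yes → true
  resident of the zone: no → false
  intended duration ≥ 138 min: 340 ≥ 138 is true
  disabled placard displayed: no → false
  NOT snow emergency in effect: no → true
  meter paid: yes → true
  day ∈ {Sat, Sun}: Sat is in the set → true
  electric vehicle: no → false
Combine:
[1.1.1.1.1.1] false AND false = false
[1.1.1.1.1] NOT false = true
[1.1.1.1.2] true → false = false
[1.1.1.1] true OR false = true
[1.1.1] NOT true = false
[1.1.2.1] false OR true = true
[1.1.2.2] true AND false = false
[1.1.2] true AND false = false
[1.1] false → false (antecedent false ⇒ implication holds) = true
[1.2.1.1] true AND false = false
[1.2.1.2] true AND false AND true = false
[1.2.1.3] true AND true AND false = false
[1.2.1] false OR false OR false = false
[1.2] NOT false = true
[1] true → true = true
[root] NOT true = false
Overall: false → ticketed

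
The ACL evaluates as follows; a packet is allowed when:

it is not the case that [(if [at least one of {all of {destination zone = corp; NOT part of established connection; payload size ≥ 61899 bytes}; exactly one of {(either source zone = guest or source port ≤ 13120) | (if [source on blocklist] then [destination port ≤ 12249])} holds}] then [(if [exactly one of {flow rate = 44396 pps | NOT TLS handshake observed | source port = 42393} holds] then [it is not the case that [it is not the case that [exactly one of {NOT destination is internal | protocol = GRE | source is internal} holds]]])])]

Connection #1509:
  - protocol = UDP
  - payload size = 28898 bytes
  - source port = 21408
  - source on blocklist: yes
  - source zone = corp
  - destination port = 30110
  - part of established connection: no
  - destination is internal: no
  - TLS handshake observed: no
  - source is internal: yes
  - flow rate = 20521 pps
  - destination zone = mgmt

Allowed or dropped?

Atomic conditions:
  destination zone = corp: mgmt == corp is false
  NOT part of established connection: no → true
  payload size ≥ 61899 bytes: 28898 ≥ 61899 is false
  source zone = guest: corp == guest is false
  source port ≤ 13120: 21408 ≤ 13120 is false
  source on blocklist: yes → true
  destination port ≤ 12249: 30110 ≤ 12249 is false
  flow rate = 44396 pps: 20521 == 44396 is false
  NOT TLS handshake observed: no → true
  source port = 42393: 21408 == 42393 is false
  NOT destination is internal: no → true
  protocol = GRE: UDP == GRE is false
  source is internal: yes → true
Combine:
[1.1.1] false AND true AND false = false
[1.1.2.1] false OR false = false
[1.1.2.2] true → false = false
[1.1.2] exactly-one(false, false) = false
[1.1] false OR false = false
[1.2.1] exactly-one(false, true, false) = true
[1.2.2.1.1] exactly-one(true, false, true) = false
[1.2.2.1] NOT false = true
[1.2.2] NOT true = false
[1.2] true → false = false
[1] false → false (antecedent false ⇒ implication holds) = true
[root] NOT true = false
Overall: false → dropped

Dropped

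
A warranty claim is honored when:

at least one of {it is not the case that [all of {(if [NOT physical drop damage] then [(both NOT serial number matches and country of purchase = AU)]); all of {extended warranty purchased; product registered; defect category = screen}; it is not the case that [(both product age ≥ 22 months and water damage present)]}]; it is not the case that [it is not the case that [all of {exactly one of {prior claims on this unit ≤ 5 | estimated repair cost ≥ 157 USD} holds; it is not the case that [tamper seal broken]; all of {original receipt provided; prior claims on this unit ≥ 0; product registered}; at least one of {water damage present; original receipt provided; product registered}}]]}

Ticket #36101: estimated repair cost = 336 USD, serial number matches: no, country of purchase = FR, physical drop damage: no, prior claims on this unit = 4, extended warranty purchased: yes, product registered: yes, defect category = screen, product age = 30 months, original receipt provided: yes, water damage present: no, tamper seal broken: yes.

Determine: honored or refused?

Honored

Atomic conditions:
  NOT physical drop damage: no → true
  NOT serial number matches: no → true
  country of purchase = AU: FR == AU is false
  extended warranty purchased: yes → true
  product registered: yes → true
  defect category = screen: screen == screen is true
  product age ≥ 22 months: 30 ≥ 22 is true
  water damage present: no → false
  prior claims on this unit ≤ 5: 4 ≤ 5 is true
  estimated repair cost ≥ 157 USD: 336 ≥ 157 is true
  tamper seal broken: yes → true
  original receipt provided: yes → true
  prior claims on this unit ≥ 0: 4 ≥ 0 is true
Combine:
[1.1.1.2] true AND false = false
[1.1.1] true → false = false
[1.1.2] true AND true AND true = true
[1.1.3.1] true AND false = false
[1.1.3] NOT false = true
[1.1] false AND true AND true = false
[1] NOT false = true
[2.1.1.1] exactly-one(true, true) = false
[2.1.1.2] NOT true = false
[2.1.1.3] true AND true AND true = true
[2.1.1.4] false OR true OR true = true
[2.1.1] false AND false AND true AND true = false
[2.1] NOT false = true
[2] NOT true = false
[root] true OR false = true
Overall: true → honored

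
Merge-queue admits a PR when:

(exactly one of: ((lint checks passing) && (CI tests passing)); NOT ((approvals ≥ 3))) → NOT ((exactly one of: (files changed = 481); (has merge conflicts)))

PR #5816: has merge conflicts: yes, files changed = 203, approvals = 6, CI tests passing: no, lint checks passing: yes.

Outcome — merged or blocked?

Atomic conditions:
  lint checks passing: yes → true
  CI tests passing: no → false
  approvals ≥ 3: 6 ≥ 3 is true
  files changed = 481: 203 == 481 is false
  has merge conflicts: yes → true
Combine:
[1.1] true AND false = false
[1.2] NOT true = false
[1] exactly-one(false, false) = false
[2.1] exactly-one(false, true) = true
[2] NOT true = false
[root] false → false (antecedent false ⇒ implication holds) = true
Overall: true → merged

Merged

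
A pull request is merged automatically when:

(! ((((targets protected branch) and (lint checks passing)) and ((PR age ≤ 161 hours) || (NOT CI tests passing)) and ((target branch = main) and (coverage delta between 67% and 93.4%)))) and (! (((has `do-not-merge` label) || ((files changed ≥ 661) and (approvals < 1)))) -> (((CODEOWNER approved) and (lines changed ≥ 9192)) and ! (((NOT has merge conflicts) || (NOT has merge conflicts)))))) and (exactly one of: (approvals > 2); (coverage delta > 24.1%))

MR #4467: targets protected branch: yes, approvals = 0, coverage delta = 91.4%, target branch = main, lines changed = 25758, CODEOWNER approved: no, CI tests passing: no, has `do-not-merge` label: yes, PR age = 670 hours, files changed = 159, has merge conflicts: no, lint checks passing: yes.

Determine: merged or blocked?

Atomic conditions:
  targets protected branch: yes → true
  lint checks passing: yes → true
  PR age ≤ 161 hours: 670 ≤ 161 is false
  NOT CI tests passing: no → true
  target branch = main: main == main is true
  coverage delta between 67% and 93.4%: 91.4 in [67, 93.4] is true
  has `do-not-merge` label: yes → true
  files changed ≥ 661: 159 ≥ 661 is false
  approvals < 1: 0 < 1 is true
  CODEOWNER approved: no → false
  lines changed ≥ 9192: 25758 ≥ 9192 is true
  NOT has merge conflicts: no → true
  approvals > 2: 0 > 2 is false
  coverage delta > 24.1%: 91.4 > 24.1 is true
Combine:
[1.1.1.1] true AND true = true
[1.1.1.2] false OR true = true
[1.1.1.3] true AND true = true
[1.1.1] true AND true AND true = true
[1.1] NOT true = false
[1.2.1.1.2] false AND true = false
[1.2.1.1] true OR false = true
[1.2.1] NOT true = false
[1.2.2.1] false AND true = false
[1.2.2.2.1] true OR true = true
[1.2.2.2] NOT true = false
[1.2.2] false AND false = false
[1.2] false → false (antecedent false ⇒ implication holds) = true
[1] false AND true = false
[2] exactly-one(false, true) = true
[root] false AND true = false
Overall: false → blocked

Blocked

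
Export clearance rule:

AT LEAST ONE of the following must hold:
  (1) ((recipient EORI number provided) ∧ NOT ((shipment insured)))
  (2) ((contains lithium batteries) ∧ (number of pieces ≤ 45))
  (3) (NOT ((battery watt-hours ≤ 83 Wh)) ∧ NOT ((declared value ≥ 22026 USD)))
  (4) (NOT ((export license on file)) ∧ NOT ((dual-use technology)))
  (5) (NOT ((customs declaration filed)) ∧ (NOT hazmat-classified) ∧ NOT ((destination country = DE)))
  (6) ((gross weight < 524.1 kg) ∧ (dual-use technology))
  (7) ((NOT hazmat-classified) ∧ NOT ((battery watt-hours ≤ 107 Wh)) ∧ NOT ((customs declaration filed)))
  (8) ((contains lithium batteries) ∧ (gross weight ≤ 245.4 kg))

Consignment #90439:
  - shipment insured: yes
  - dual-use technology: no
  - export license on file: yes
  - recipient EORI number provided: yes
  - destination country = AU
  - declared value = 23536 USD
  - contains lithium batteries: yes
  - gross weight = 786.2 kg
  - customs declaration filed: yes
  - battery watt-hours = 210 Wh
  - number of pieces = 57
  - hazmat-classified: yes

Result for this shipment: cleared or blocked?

Atomic conditions:
  recipient EORI number provided: yes → true
  shipment insured: yes → true
  contains lithium batteries: yes → true
  number of pieces ≤ 45: 57 ≤ 45 is false
  battery watt-hours ≤ 83 Wh: 210 ≤ 83 is false
  declared value ≥ 22026 USD: 23536 ≥ 22026 is true
  export license on file: yes → true
  dual-use technology: no → false
  customs declaration filed: yes → true
  NOT hazmat-classified: yes → false
  destination country = DE: AU == DE is false
  gross weight < 524.1 kg: 786.2 < 524.1 is false
  battery watt-hours ≤ 107 Wh: 210 ≤ 107 is false
  gross weight ≤ 245.4 kg: 786.2 ≤ 245.4 is false
Combine:
[1.2] NOT true = false
[1] true AND false = false
[2] true AND false = false
[3.1] NOT false = true
[3.2] NOT true = false
[3] true AND false = false
[4.1] NOT true = false
[4.2] NOT false = true
[4] false AND true = false
[5.1] NOT true = false
[5.3] NOT false = true
[5] false AND false AND true = false
[6] false AND false = false
[7.2] NOT false = true
[7.3] NOT true = false
[7] false AND true AND false = false
[8] true AND false = false
[root] false OR false OR false OR false OR false OR false OR false OR false = false
Overall: false → blocked

Blocked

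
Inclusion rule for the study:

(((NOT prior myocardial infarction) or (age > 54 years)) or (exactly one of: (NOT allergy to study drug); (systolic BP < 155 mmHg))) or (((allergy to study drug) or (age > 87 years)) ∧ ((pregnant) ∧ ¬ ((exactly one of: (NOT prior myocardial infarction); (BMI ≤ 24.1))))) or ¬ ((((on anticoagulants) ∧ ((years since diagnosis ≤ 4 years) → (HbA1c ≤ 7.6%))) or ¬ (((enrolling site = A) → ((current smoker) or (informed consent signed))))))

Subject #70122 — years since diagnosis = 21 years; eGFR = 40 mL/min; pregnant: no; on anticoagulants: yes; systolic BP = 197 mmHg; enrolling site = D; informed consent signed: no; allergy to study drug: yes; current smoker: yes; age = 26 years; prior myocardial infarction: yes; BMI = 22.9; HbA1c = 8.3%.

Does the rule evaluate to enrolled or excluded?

Excluded

Atomic conditions:
  NOT prior myocardial infarction: yes → false
  age > 54 years: 26 > 54 is false
  NOT allergy to study drug: yes → false
  systolic BP < 155 mmHg: 197 < 155 is false
  allergy to study drug: yes → true
  age > 87 years: 26 > 87 is false
  pregnant: no → false
  BMI ≤ 24.1: 22.9 ≤ 24.1 is true
  on anticoagulants: yes → true
  years since diagnosis ≤ 4 years: 21 ≤ 4 is false
  HbA1c ≤ 7.6%: 8.3 ≤ 7.6 is false
  enrolling site = A: D == A is false
  current smoker: yes → true
  informed consent signed: no → false
Combine:
[1.1] false OR false = false
[1.2] exactly-one(false, false) = false
[1] false OR false = false
[2.1] true OR false = true
[2.2.2.1] exactly-one(false, true) = true
[2.2.2] NOT true = false
[2.2] false AND false = false
[2] true AND false = false
[3.1.1.2] false → false (antecedent false ⇒ implication holds) = true
[3.1.1] true AND true = true
[3.1.2.1.2] true OR false = true
[3.1.2.1] false → true (antecedent false ⇒ implication holds) = true
[3.1.2] NOT true = false
[3.1] true OR false = true
[3] NOT true = false
[root] false OR false OR false = false
Overall: false → excluded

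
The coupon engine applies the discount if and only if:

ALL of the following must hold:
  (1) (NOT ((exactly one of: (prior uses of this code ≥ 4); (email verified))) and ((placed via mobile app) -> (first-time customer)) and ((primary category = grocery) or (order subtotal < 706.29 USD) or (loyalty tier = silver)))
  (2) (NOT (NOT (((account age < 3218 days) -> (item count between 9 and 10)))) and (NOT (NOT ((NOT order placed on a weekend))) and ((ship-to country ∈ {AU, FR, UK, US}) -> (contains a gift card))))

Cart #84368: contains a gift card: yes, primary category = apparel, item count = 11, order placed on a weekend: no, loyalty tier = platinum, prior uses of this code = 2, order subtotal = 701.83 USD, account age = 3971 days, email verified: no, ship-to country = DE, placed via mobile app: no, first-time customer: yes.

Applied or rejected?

Applied

Atomic conditions:
  prior uses of this code ≥ 4: 2 ≥ 4 is false
  email verified: no → false
  placed via mobile app: no → false
  first-time customer: yes → true
  primary category = grocery: apparel == grocery is false
  order subtotal < 706.29 USD: 701.83 < 706.29 is true
  loyalty tier = silver: platinum == silver is false
  account age < 3218 days: 3971 < 3218 is false
  item count between 9 and 10: 11 in [9, 10] is false
  NOT order placed on a weekend: no → true
  ship-to country ∈ {AU, FR, UK, US}: DE is not in the set → false
  contains a gift card: yes → true
Combine:
[1.1.1] exactly-one(false, false) = false
[1.1] NOT false = true
[1.2] false → true (antecedent false ⇒ implication holds) = true
[1.3] false OR true OR false = true
[1] true AND true AND true = true
[2.1.1.1] false → false (antecedent false ⇒ implication holds) = true
[2.1.1] NOT true = false
[2.1] NOT false = true
[2.2.1.1] NOT true = false
[2.2.1] NOT false = true
[2.2.2] false → true (antecedent false ⇒ implication holds) = true
[2.2] true AND true = true
[2] true AND true = true
[root] true AND true = true
Overall: true → applied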